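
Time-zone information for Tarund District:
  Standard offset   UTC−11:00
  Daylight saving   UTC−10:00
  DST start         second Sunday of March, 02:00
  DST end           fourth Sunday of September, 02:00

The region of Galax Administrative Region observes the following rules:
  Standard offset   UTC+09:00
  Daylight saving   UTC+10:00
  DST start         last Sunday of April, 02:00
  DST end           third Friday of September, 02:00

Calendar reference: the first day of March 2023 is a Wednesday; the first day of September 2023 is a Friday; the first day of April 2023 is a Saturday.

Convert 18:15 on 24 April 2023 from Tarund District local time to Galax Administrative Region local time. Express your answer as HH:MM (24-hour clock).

13:15

1 March 2023 is a Wednesday, so the first Sunday is March 5 and the second is March 12.
1 September 2023 is a Friday, so the first Sunday is September 3 and the fourth is September 24.
24 April 2023 falls between 12 March and 24 September, so daylight saving is in effect and Tarund District is at UTC−10:00.
18:15 Tarund District + 10h = 04:15 UTC (rolling into the next day, 25 April 2023).
1 April 2023 is a Saturday, so Sundays fall on 2, 9, 16, 23, 30; the last is April 30.
1 September 2023 is a Friday, so the first Friday is September 1 and the third is September 15.
At the standard offset (UTC+09:00), 04:15 UTC + 9h = 13:15 Galax Administrative Region standard time.
The standard-time date in Galax Administrative Region, 25 April 2023, is outside the daylight-saving period (30 April – 15 September), so Galax Administrative Region is on standard time, UTC+09:00.
04:15 UTC + 9h = 13:15 Galax Administrative Region.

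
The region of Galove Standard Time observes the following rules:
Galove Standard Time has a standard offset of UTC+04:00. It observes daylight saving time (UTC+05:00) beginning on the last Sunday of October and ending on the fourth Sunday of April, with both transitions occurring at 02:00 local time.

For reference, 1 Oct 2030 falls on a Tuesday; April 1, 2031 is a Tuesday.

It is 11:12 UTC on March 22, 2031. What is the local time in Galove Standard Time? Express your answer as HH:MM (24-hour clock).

1 October 2030 is a Tuesday, so Sundays fall on 6, 13, 20, 27; the last is October 27.
1 April 2031 is a Tuesday, so the first Sunday is April 6 and the fourth is April 27.
At the standard offset (UTC+04:00), 11:12 UTC + 4h = 15:12 Galove Standard Time standard time.
The standard-time date in Galove Standard Time, March 22, 2031, lies within the daylight-saving period (27 October 2030 – 27 April 2031), so Galove Standard Time is on daylight time, UTC+05:00.
11:12 UTC + 5h = 16:12 local.

16:12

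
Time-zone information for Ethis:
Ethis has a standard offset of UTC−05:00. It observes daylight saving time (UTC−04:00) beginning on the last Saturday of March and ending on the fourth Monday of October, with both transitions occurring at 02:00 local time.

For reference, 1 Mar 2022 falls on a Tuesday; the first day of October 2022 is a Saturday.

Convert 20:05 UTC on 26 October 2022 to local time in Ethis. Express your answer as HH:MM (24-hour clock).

1 March 2022 is a Tuesday, so Saturdays fall on 5, 12, 19, 26; the last is March 26.
1 October 2022 is a Saturday, so the first Monday is October 3 and the fourth is October 24.
At the standard offset (UTC−05:00), 20:05 UTC − 5h = 15:05 Ethis standard time.
Daylight saving runs 26 March – 24 October; the standard-time date in Ethis, 26 October 2022, is outside that window, so Ethis is on standard time at UTC−05:00.
20:05 UTC − 5h = 15:05 local.

15:05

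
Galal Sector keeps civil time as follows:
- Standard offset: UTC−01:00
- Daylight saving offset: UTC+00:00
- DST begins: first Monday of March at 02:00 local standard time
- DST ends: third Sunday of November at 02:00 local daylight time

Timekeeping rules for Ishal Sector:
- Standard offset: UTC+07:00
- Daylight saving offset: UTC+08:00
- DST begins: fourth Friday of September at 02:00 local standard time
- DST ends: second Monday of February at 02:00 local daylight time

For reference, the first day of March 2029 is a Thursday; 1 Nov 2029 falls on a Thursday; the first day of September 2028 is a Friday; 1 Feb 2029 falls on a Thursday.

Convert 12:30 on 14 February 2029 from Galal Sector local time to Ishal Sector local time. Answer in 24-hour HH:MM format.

1 March 2029 is a Thursday, so the first Monday is March 5.
1 November 2029 is a Thursday, so the first Sunday is November 4 and the third is November 18.
14 February 2029 does not fall between 5 March and 18 November, so daylight saving is not in effect and Galal Sector is at UTC−01:00.
12:30 Galal Sector + 1h = 13:30 UTC.
1 September 2028 is a Friday, so the first Friday is September 1 and the fourth is September 22.
1 February 2029 is a Thursday, so the first Monday is February 5 and the second is February 12.
At the standard offset (UTC+07:00), 13:30 UTC + 7h = 20:30 Ishal Sector standard time.
The standard-time date in Ishal Sector, 14 February 2029, does not fall between 22 September 2028 and 12 February 2029, so daylight saving is not in effect and Ishal Sector is at UTC+07:00.
13:30 UTC + 7h = 20:30 Ishal Sector.

20:30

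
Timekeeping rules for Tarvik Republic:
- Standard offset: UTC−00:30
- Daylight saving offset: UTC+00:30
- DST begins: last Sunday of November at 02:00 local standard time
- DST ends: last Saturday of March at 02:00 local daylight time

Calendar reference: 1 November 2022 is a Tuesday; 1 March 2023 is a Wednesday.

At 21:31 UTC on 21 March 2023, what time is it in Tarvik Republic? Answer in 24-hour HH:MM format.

22:01

1 November 2022 is a Tuesday, so Sundays fall on 6, 13, 20, 27; the last is November 27.
1 March 2023 is a Wednesday, so Saturdays fall on 4, 11, 18, 25; the last is March 25.
At the standard offset (UTC−00:30), 21:31 UTC − 0h30m = 21:01 Tarvik Republic standard time.
Daylight saving runs 27 November 2022 – 25 March 2023; the standard-time date in Tarvik Republic, 21 March 2023, is inside that window, so Tarvik Republic is at UTC+00:30.
21:31 UTC + 0h30m = 22:01 local.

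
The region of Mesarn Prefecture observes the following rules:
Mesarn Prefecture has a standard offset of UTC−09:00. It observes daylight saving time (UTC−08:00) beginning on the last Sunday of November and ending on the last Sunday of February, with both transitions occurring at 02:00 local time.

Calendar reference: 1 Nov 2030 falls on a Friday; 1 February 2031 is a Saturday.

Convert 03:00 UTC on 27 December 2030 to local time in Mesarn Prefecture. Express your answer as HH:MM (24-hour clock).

1 November 2030 is a Friday, so Sundays fall on 3, 10, 17, 24; the last is November 24.
1 February 2031 is a Saturday, so Sundays fall on 2, 9, 16, 23; the last is February 23.
At the standard offset (UTC−09:00), 03:00 UTC − 9h = 18:00 Mesarn Prefecture standard time (rolling into the previous day, 26 December 2030).
Daylight saving runs 24 November 2030 – 23 February 2031; the standard-time date in Mesarn Prefecture, 26 December 2030, is inside that window, so Mesarn Prefecture is at UTC−08:00.
03:00 UTC − 8h = 19:00 local (rolling into the previous day, 26 December 2030).

19:00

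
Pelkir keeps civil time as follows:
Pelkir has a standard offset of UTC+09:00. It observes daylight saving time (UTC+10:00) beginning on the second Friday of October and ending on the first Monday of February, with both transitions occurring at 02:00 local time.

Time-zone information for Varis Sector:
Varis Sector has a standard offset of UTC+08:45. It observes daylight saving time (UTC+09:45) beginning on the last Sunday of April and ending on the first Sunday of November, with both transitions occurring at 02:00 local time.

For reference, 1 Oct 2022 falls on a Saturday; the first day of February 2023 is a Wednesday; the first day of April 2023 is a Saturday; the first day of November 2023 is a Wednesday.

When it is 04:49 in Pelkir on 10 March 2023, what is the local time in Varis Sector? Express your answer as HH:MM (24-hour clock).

04:34

1 October 2022 is a Saturday, so the first Friday is October 7 and the second is October 14.
1 February 2023 is a Wednesday, so the first Monday is February 6.
10 March 2023 does not fall between 14 October 2022 and 6 February 2023, so daylight saving is not in effect and Pelkir is at UTC+09:00.
04:49 Pelkir − 9h = 19:49 UTC (rolling into the previous day, 9 March 2023).
1 April 2023 is a Saturday, so Sundays fall on 2, 9, 16, 23, 30; the last is April 30.
1 November 2023 is a Wednesday, so the first Sunday is November 5.
At the standard offset (UTC+08:45), 19:49 UTC + 8h45m = 04:34 Varis Sector standard time (rolling into the next day, 10 March 2023).
Daylight saving runs 30 April – 5 November; the standard-time date in Varis Sector, 10 March 2023, is outside that window, so Varis Sector is on standard time at UTC+08:45.
19:49 UTC + 8h45m = 04:34 Varis Sector (rolling into the next day, 10 March 2023).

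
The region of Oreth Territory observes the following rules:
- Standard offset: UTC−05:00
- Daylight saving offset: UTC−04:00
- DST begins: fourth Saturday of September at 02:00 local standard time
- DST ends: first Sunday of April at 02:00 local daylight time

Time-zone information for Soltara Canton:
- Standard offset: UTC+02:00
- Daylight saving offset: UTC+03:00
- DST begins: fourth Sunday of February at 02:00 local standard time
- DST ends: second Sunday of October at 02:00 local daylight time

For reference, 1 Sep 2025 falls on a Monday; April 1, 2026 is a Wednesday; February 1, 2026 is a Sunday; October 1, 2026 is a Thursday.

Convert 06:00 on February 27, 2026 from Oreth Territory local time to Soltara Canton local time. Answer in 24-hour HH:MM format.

1 September 2025 is a Monday, so the first Saturday is September 6 and the fourth is September 27.
1 April 2026 is a Wednesday, so the first Sunday is April 5.
February 27, 2026 falls between 27 September 2025 and 5 April 2026, so daylight saving is in effect and Oreth Territory is at UTC−04:00.
06:00 Oreth Territory + 4h = 10:00 UTC.
1 February 2026 is a Sunday, so the first Sunday is February 1 and the fourth is February 22.
1 October 2026 is a Thursday, so the first Sunday is October 4 and the second is October 11.
At the standard offset (UTC+02:00), 10:00 UTC + 2h = 12:00 Soltara Canton standard time.
The standard-time date in Soltara Canton, February 27, 2026, falls between 22 February and 11 October, so daylight saving is in effect and Soltara Canton is at UTC+03:00.
10:00 UTC + 3h = 13:00 Soltara Canton.

13:00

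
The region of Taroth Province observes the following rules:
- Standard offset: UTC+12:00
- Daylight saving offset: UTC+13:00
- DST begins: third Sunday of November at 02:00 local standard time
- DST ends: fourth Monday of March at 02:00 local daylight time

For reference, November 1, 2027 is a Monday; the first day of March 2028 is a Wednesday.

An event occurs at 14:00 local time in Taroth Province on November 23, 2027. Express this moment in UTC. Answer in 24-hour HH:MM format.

1 November 2027 is a Monday, so the first Sunday is November 7 and the third is November 21.
1 March 2028 is a Wednesday, so the first Monday is March 6 and the fourth is March 27.
Daylight saving runs 21 November 2027 – 27 March 2028; November 23, 2027 is inside that window, so Taroth Province is at UTC+13:00.
14:00 local − 13h = 01:00 UTC.

01:00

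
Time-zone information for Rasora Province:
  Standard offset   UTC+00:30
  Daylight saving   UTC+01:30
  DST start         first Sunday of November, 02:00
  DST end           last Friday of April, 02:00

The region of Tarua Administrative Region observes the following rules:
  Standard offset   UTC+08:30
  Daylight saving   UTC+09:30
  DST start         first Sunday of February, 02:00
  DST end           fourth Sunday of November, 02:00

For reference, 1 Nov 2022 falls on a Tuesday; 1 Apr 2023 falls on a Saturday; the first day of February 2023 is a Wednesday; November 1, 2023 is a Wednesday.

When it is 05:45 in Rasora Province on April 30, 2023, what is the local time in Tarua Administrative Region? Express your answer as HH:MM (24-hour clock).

14:45

1 November 2022 is a Tuesday, so the first Sunday is November 6.
1 April 2023 is a Saturday, so Fridays fall on 7, 14, 21, 28; the last is April 28.
April 30, 2023 is outside the daylight-saving period (6 November 2022 – 28 April 2023), so Rasora Province is on standard time, UTC+00:30.
05:45 Rasora Province − 0h30m = 05:15 UTC.
1 February 2023 is a Wednesday, so the first Sunday is February 5.
1 November 2023 is a Wednesday, so the first Sunday is November 5 and the fourth is November 26.
At the standard offset (UTC+08:30), 05:15 UTC + 8h30m = 13:45 Tarua Administrative Region standard time.
Daylight saving runs 5 February – 26 November; the standard-time date in Tarua Administrative Region, April 30, 2023, is inside that window, so Tarua Administrative Region is at UTC+09:30.
05:15 UTC + 9h30m = 14:45 Tarua Administrative Region.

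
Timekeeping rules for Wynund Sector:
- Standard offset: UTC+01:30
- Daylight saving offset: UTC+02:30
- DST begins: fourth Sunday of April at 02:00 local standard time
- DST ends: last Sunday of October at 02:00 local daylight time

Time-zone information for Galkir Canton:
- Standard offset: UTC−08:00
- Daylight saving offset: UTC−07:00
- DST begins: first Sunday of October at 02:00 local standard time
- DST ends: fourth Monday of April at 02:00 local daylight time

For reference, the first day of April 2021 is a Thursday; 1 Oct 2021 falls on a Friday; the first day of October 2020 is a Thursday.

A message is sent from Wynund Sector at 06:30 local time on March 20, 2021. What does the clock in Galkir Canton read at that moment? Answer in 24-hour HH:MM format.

22:00

1 April 2021 is a Thursday, so the first Sunday is April 4 and the fourth is April 25.
1 October 2021 is a Friday, so Sundays fall on 3, 10, 17, 24, 31; the last is October 31.
March 20, 2021 does not fall between 25 April and 31 October, so daylight saving is not in effect and Wynund Sector is at UTC+01:30.
06:30 Wynund Sector − 1h30m = 05:00 UTC.
1 October 2020 is a Thursday, so the first Sunday is October 4.
1 April 2021 is a Thursday, so the first Monday is April 5 and the fourth is April 26.
At the standard offset (UTC−08:00), 05:00 UTC − 8h = 21:00 Galkir Canton standard time (rolling into the previous day, 19 March 2021).
The standard-time date in Galkir Canton, March 19, 2021, falls between 4 October 2020 and 26 April 2021, so daylight saving is in effect and Galkir Canton is at UTC−07:00.
05:00 UTC − 7h = 22:00 Galkir Canton (rolling into the previous day, 19 March 2021).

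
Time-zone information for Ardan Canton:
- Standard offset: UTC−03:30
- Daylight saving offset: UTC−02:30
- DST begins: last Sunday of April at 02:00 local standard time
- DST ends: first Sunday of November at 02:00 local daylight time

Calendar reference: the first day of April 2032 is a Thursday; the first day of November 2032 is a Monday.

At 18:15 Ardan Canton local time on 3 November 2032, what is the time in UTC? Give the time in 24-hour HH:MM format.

1 April 2032 is a Thursday, so Sundays fall on 4, 11, 18, 25; the last is April 25.
1 November 2032 is a Monday, so the first Sunday is November 7.
3 November 2032 falls between 25 April and 7 November, so daylight saving is in effect and Ardan Canton is at UTC−02:30.
18:15 local + 2h30m = 20:45 UTC.

20:45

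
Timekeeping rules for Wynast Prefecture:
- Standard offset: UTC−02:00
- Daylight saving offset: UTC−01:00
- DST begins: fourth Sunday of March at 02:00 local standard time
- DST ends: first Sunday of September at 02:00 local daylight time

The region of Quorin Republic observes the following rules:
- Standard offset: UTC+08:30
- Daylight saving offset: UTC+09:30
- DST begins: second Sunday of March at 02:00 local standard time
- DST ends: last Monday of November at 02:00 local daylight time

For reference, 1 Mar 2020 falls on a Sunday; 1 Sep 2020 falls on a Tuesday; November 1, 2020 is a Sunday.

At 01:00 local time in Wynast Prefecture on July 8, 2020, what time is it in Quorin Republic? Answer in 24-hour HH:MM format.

11:30

1 March 2020 is a Sunday, so the first Sunday is March 1 and the fourth is March 22.
1 September 2020 is a Tuesday, so the first Sunday is September 6.
July 8, 2020 falls between 22 March and 6 September, so daylight saving is in effect and Wynast Prefecture is at UTC−01:00.
01:00 Wynast Prefecture + 1h = 02:00 UTC.
1 March 2020 is a Sunday, so the first Sunday is March 1 and the second is March 8.
1 November 2020 is a Sunday, so Mondays fall on 2, 9, 16, 23, 30; the last is November 30.
At the standard offset (UTC+08:30), 02:00 UTC + 8h30m = 10:30 Quorin Republic standard time.
The standard-time date in Quorin Republic, July 8, 2020, lies within the daylight-saving period (8 March – 30 November), so Quorin Republic is on daylight time, UTC+09:30.
02:00 UTC + 9h30m = 11:30 Quorin Republic.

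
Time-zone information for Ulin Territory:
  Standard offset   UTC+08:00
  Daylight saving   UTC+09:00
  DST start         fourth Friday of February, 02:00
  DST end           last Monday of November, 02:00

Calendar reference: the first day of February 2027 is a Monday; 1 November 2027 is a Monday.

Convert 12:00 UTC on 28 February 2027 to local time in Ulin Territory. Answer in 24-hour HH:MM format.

21:00

1 February 2027 is a Monday, so the first Friday is February 5 and the fourth is February 26.
1 November 2027 is a Monday, so Mondays fall on 1, 8, 15, 22, 29; the last is November 29.
At the standard offset (UTC+08:00), 12:00 UTC + 8h = 20:00 Ulin Territory standard time.
The standard-time date in Ulin Territory, 28 February 2027, falls between 26 February and 29 November, so daylight saving is in effect and Ulin Territory is at UTC+09:00.
12:00 UTC + 9h = 21:00 local.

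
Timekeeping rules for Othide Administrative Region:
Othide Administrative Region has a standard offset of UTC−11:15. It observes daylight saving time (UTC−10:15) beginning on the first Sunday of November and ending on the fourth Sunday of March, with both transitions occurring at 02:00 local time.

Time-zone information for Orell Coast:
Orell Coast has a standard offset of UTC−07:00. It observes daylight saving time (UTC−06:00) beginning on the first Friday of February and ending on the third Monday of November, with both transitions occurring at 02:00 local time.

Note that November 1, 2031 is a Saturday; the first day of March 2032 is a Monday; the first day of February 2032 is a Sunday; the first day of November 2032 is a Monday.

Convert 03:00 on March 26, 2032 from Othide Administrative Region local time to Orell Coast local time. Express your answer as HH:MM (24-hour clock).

07:15

1 November 2031 is a Saturday, so the first Sunday is November 2.
1 March 2032 is a Monday, so the first Sunday is March 7 and the fourth is March 28.
March 26, 2032 falls between 2 November 2031 and 28 March 2032, so daylight saving is in effect and Othide Administrative Region is at UTC−10:15.
03:00 Othide Administrative Region + 10h15m = 13:15 UTC.
1 February 2032 is a Sunday, so the first Friday is February 6.
1 November 2032 is a Monday, so the first Monday is November 1 and the third is November 15.
At the standard offset (UTC−07:00), 13:15 UTC − 7h = 06:15 Orell Coast standard time.
The standard-time date in Orell Coast, March 26, 2032, falls between 6 February and 15 November, so daylight saving is in effect and Orell Coast is at UTC−06:00.
13:15 UTC − 6h = 07:15 Orell Coast.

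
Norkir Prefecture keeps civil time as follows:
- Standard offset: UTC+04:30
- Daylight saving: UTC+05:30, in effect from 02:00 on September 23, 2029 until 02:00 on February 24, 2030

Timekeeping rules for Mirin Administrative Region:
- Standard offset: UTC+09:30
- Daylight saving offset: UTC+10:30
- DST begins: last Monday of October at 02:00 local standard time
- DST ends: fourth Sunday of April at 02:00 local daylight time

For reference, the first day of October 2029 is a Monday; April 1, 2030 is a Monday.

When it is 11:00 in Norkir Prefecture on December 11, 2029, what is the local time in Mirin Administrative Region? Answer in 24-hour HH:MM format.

Daylight saving runs 23 September 2029 – 24 February 2030; December 11, 2029 is inside that window, so Norkir Prefecture is at UTC+05:30.
11:00 Norkir Prefecture − 5h30m = 05:30 UTC.
1 October 2029 is a Monday, so Mondays fall on 1, 8, 15, 22, 29; the last is October 29.
1 April 2030 is a Monday, so the first Sunday is April 7 and the fourth is April 28.
At the standard offset (UTC+09:30), 05:30 UTC + 9h30m = 15:00 Mirin Administrative Region standard time.
The standard-time date in Mirin Administrative Region, December 11, 2029, falls between 29 October 2029 and 28 April 2030, so daylight saving is in effect and Mirin Administrative Region is at UTC+10:30.
05:30 UTC + 10h30m = 16:00 Mirin Administrative Region.

16:00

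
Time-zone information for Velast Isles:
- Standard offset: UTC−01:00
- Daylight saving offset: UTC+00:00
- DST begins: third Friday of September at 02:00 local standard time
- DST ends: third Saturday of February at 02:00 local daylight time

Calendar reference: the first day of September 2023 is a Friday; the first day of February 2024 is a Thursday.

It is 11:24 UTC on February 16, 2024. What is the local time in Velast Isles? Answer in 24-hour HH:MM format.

1 September 2023 is a Friday, so the first Friday is September 1 and the third is September 15.
1 February 2024 is a Thursday, so the first Saturday is February 3 and the third is February 17.
At the standard offset (UTC−01:00), 11:24 UTC − 1h = 10:24 Velast Isles standard time.
The standard-time date in Velast Isles, February 16, 2024, falls between 15 September 2023 and 17 February 2024, so daylight saving is in effect and Velast Isles is at UTC+00:00.
11:24 UTC + 0h = 11:24 local.

11:24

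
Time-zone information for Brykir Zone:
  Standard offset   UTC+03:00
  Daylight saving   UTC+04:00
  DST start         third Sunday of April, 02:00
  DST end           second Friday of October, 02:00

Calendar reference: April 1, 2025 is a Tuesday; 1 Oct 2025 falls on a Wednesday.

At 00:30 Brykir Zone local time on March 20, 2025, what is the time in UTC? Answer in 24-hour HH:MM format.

21:30

1 April 2025 is a Tuesday, so the first Sunday is April 6 and the third is April 20.
1 October 2025 is a Wednesday, so the first Friday is October 3 and the second is October 10.
March 20, 2025 is outside the daylight-saving period (20 April – 10 October), so Brykir Zone is on standard time, UTC+03:00.
00:30 local − 3h = 21:30 UTC (rolling into the previous day, 19 March 2025).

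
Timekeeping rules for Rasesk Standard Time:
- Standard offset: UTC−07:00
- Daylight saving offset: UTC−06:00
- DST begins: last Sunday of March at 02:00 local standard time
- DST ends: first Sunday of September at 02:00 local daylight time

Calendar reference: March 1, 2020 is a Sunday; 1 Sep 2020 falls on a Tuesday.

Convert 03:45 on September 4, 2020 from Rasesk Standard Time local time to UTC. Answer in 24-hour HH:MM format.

1 March 2020 is a Sunday, so Sundays fall on 1, 8, 15, 22, 29; the last is March 29.
1 September 2020 is a Tuesday, so the first Sunday is September 6.
September 4, 2020 lies within the daylight-saving period (29 March – 6 September), so Rasesk Standard Time is on daylight time, UTC−06:00.
03:45 local + 6h = 09:45 UTC.

09:45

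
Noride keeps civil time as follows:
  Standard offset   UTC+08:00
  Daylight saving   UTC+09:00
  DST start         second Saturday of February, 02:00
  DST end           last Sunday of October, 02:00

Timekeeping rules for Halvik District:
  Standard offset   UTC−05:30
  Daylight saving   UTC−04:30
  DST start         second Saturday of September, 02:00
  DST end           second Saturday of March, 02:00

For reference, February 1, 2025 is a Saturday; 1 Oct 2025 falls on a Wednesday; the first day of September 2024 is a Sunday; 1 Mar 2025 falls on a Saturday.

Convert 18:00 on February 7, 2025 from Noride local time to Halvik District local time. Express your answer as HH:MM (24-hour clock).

05:30

1 February 2025 is a Saturday, so the first Saturday is February 1 and the second is February 8.
1 October 2025 is a Wednesday, so Sundays fall on 5, 12, 19, 26; the last is October 26.
February 7, 2025 is outside the daylight-saving period (8 February – 26 October), so Noride is on standard time, UTC+08:00.
18:00 Noride − 8h = 10:00 UTC.
1 September 2024 is a Sunday, so the first Saturday is September 7 and the second is September 14.
1 March 2025 is a Saturday, so the first Saturday is March 1 and the second is March 8.
At the standard offset (UTC−05:30), 10:00 UTC − 5h30m = 04:30 Halvik District standard time.
Daylight saving runs 14 September 2024 – 8 March 2025; the standard-time date in Halvik District, February 7, 2025, is inside that window, so Halvik District is at UTC−04:30.
10:00 UTC − 4h30m = 05:30 Halvik District.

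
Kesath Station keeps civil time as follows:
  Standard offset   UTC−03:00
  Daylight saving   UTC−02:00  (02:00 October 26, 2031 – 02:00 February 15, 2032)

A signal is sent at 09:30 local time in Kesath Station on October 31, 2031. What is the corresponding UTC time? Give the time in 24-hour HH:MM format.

October 31, 2031 lies within the daylight-saving period (26 October 2031 – 15 February 2032), so Kesath Station is on daylight time, UTC−02:00.
09:30 local + 2h = 11:30 UTC.

11:30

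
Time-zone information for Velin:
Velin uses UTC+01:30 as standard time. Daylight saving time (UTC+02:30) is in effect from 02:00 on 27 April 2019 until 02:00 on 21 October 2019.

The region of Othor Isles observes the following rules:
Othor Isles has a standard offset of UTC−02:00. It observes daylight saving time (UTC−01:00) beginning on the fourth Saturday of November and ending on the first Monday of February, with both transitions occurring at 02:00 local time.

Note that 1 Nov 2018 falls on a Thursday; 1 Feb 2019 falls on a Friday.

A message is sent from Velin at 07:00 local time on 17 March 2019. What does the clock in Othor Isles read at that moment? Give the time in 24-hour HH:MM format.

17 March 2019 does not fall between 27 April and 21 October, so daylight saving is not in effect and Velin is at UTC+01:30.
07:00 Velin − 1h30m = 05:30 UTC.
1 November 2018 is a Thursday, so the first Saturday is November 3 and the fourth is November 24.
1 February 2019 is a Friday, so the first Monday is February 4.
At the standard offset (UTC−02:00), 05:30 UTC − 2h = 03:30 Othor Isles standard time.
Daylight saving runs 24 November 2018 – 4 February 2019; the standard-time date in Othor Isles, 17 March 2019, is outside that window, so Othor Isles is on standard time at UTC−02:00.
05:30 UTC − 2h = 03:30 Othor Isles.

03:30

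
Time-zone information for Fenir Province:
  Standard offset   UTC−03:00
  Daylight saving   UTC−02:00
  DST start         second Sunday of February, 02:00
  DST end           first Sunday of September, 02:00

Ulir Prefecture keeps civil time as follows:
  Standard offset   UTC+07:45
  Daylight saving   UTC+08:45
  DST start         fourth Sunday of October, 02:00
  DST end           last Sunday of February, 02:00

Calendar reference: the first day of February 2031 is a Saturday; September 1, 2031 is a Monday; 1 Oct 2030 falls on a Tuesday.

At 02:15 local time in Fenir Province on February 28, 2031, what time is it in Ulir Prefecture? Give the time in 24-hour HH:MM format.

1 February 2031 is a Saturday, so the first Sunday is February 2 and the second is February 9.
1 September 2031 is a Monday, so the first Sunday is September 7.
February 28, 2031 falls between 9 February and 7 September, so daylight saving is in effect and Fenir Province is at UTC−02:00.
02:15 Fenir Province + 2h = 04:15 UTC.
1 October 2030 is a Tuesday, so the first Sunday is October 6 and the fourth is October 27.
1 February 2031 is a Saturday, so Sundays fall on 2, 9, 16, 23; the last is February 23.
At the standard offset (UTC+07:45), 04:15 UTC + 7h45m = 12:00 Ulir Prefecture standard time.
The standard-time date in Ulir Prefecture, February 28, 2031, does not fall between 27 October 2030 and 23 February 2031, so daylight saving is not in effect and Ulir Prefecture is at UTC+07:45.
04:15 UTC + 7h45m = 12:00 Ulir Prefecture.

12:00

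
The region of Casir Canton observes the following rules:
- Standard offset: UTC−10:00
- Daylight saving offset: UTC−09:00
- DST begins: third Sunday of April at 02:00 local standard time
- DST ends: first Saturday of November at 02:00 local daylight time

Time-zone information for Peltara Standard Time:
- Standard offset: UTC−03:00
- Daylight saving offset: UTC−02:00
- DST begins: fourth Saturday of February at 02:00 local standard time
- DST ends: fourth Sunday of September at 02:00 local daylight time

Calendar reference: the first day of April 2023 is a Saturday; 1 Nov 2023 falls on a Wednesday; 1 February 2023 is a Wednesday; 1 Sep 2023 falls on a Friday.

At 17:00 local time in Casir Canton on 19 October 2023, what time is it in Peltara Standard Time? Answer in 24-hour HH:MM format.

23:00

1 April 2023 is a Saturday, so the first Sunday is April 2 and the third is April 16.
1 November 2023 is a Wednesday, so the first Saturday is November 4.
19 October 2023 lies within the daylight-saving period (16 April – 4 November), so Casir Canton is on daylight time, UTC−09:00.
17:00 Casir Canton + 9h = 02:00 UTC (rolling into the next day, 20 October 2023).
1 February 2023 is a Wednesday, so the first Saturday is February 4 and the fourth is February 25.
1 September 2023 is a Friday, so the first Sunday is September 3 and the fourth is September 24.
At the standard offset (UTC−03:00), 02:00 UTC − 3h = 23:00 Peltara Standard Time standard time (rolling into the previous day, 19 October 2023).
The standard-time date in Peltara Standard Time, 19 October 2023, does not fall between 25 February and 24 September, so daylight saving is not in effect and Peltara Standard Time is at UTC−03:00.
02:00 UTC − 3h = 23:00 Peltara Standard Time (rolling into the previous day, 19 October 2023).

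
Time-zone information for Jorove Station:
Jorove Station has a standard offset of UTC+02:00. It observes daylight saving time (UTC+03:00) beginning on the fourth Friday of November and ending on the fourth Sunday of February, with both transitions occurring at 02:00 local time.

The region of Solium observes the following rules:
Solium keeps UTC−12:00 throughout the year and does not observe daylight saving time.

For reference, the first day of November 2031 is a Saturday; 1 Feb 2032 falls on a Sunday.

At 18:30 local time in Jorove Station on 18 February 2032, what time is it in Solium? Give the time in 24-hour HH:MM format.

03:30

1 November 2031 is a Saturday, so the first Friday is November 7 and the fourth is November 28.
1 February 2032 is a Sunday, so the first Sunday is February 1 and the fourth is February 22.
Daylight saving runs 28 November 2031 – 22 February 2032; 18 February 2032 is inside that window, so Jorove Station is at UTC+03:00.
18:30 Jorove Station − 3h = 15:30 UTC.
Solium stays on UTC−12:00 all year.
15:30 UTC − 12h = 03:30 Solium.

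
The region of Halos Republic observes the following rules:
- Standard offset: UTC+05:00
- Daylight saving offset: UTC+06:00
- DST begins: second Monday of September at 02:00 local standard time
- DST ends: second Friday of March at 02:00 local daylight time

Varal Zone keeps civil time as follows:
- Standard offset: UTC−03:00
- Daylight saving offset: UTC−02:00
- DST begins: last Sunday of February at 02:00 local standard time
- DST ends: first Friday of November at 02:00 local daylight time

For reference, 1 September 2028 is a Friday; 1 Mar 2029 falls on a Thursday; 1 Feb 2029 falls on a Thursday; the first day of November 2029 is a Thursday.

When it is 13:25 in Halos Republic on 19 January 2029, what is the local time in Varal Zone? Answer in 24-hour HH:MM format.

04:25

1 September 2028 is a Friday, so the first Monday is September 4 and the second is September 11.
1 March 2029 is a Thursday, so the first Friday is March 2 and the second is March 9.
Daylight saving runs 11 September 2028 – 9 March 2029; 19 January 2029 is inside that window, so Halos Republic is at UTC+06:00.
13:25 Halos Republic − 6h = 07:25 UTC.
1 February 2029 is a Thursday, so Sundays fall on 4, 11, 18, 25; the last is February 25.
1 November 2029 is a Thursday, so the first Friday is November 2.
At the standard offset (UTC−03:00), 07:25 UTC − 3h = 04:25 Varal Zone standard time.
Daylight saving runs 25 February – 2 November; the standard-time date in Varal Zone, 19 January 2029, is outside that window, so Varal Zone is on standard time at UTC−03:00.
07:25 UTC − 3h = 04:25 Varal Zone.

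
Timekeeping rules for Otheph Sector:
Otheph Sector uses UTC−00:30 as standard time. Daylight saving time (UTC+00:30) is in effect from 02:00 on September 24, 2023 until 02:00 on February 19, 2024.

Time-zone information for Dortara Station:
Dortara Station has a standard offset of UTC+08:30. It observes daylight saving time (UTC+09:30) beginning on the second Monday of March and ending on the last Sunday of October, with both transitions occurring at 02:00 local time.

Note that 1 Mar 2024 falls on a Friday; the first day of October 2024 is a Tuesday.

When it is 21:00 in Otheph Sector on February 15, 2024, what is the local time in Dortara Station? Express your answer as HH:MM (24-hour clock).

05:00

February 15, 2024 lies within the daylight-saving period (24 September 2023 – 19 February 2024), so Otheph Sector is on daylight time, UTC+00:30.
21:00 Otheph Sector − 0h30m = 20:30 UTC.
1 March 2024 is a Friday, so the first Monday is March 4 and the second is March 11.
1 October 2024 is a Tuesday, so Sundays fall on 6, 13, 20, 27; the last is October 27.
At the standard offset (UTC+08:30), 20:30 UTC + 8h30m = 05:00 Dortara Station standard time (rolling into the next day, 16 February 2024).
The standard-time date in Dortara Station, February 16, 2024, is outside the daylight-saving period (11 March – 27 October), so Dortara Station is on standard time, UTC+08:30.
20:30 UTC + 8h30m = 05:00 Dortara Station (rolling into the next day, 16 February 2024).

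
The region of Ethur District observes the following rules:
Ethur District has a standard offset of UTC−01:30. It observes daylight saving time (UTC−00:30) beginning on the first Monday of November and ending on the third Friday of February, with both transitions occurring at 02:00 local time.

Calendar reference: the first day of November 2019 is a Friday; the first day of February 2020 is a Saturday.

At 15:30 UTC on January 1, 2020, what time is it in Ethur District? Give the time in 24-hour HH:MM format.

15:00

1 November 2019 is a Friday, so the first Monday is November 4.
1 February 2020 is a Saturday, so the first Friday is February 7 and the third is February 21.
At the standard offset (UTC−01:30), 15:30 UTC − 1h30m = 14:00 Ethur District standard time.
The standard-time date in Ethur District, January 1, 2020, falls between 4 November 2019 and 21 February 2020, so daylight saving is in effect and Ethur District is at UTC−00:30.
15:30 UTC − 0h30m = 15:00 local.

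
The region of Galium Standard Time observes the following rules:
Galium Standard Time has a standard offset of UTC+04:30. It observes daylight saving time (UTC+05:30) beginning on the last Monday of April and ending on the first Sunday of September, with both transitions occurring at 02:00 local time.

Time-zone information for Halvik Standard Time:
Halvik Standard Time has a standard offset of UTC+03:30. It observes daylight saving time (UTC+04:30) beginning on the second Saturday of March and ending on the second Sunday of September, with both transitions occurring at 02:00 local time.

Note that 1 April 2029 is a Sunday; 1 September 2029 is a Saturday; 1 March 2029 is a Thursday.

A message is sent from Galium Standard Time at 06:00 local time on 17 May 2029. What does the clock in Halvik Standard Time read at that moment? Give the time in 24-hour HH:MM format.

1 April 2029 is a Sunday, so Mondays fall on 2, 9, 16, 23, 30; the last is April 30.
1 September 2029 is a Saturday, so the first Sunday is September 2.
Daylight saving runs 30 April – 2 September; 17 May 2029 is inside that window, so Galium Standard Time is at UTC+05:30.
06:00 Galium Standard Time − 5h30m = 00:30 UTC.
1 March 2029 is a Thursday, so the first Saturday is March 3 and the second is March 10.
1 September 2029 is a Saturday, so the first Sunday is September 2 and the second is September 9.
At the standard offset (UTC+03:30), 00:30 UTC + 3h30m = 04:00 Halvik Standard Time standard time.
Daylight saving runs 10 March – 9 September; the standard-time date in Halvik Standard Time, 17 May 2029, is inside that window, so Halvik Standard Time is at UTC+04:30.
00:30 UTC + 4h30m = 05:00 Halvik Standard Time.

05:00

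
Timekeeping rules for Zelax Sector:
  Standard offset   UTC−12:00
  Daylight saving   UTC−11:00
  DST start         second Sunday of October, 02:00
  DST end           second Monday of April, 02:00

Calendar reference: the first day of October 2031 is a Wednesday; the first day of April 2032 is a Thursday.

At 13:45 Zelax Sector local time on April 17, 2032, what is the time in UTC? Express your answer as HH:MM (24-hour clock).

1 October 2031 is a Wednesday, so the first Sunday is October 5 and the second is October 12.
1 April 2032 is a Thursday, so the first Monday is April 5 and the second is April 12.
Daylight saving runs 12 October 2031 – 12 April 2032; April 17, 2032 is outside that window, so Zelax Sector is on standard time at UTC−12:00.
13:45 local + 12h = 01:45 UTC (rolling into the next day, 18 April 2032).

01:45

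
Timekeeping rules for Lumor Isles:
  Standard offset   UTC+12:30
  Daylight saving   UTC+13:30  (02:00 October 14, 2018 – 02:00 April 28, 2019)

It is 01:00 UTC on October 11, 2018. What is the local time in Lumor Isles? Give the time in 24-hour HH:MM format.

At the standard offset (UTC+12:30), 01:00 UTC + 12h30m = 13:30 Lumor Isles standard time.
The standard-time date in Lumor Isles, October 11, 2018, does not fall between 14 October 2018 and 28 April 2019, so daylight saving is not in effect and Lumor Isles is at UTC+12:30.
01:00 UTC + 12h30m = 13:30 local.

13:30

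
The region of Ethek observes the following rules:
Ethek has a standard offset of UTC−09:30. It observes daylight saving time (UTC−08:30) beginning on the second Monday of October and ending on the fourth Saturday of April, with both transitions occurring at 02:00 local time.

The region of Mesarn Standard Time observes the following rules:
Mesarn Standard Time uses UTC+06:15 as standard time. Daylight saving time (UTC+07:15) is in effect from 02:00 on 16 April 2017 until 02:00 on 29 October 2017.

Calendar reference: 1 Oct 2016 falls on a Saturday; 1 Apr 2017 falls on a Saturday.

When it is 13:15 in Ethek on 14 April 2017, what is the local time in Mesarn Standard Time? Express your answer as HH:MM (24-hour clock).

1 October 2016 is a Saturday, so the first Monday is October 3 and the second is October 10.
1 April 2017 is a Saturday, so the first Saturday is April 1 and the fourth is April 22.
14 April 2017 lies within the daylight-saving period (10 October 2016 – 22 April 2017), so Ethek is on daylight time, UTC−08:30.
13:15 Ethek + 8h30m = 21:45 UTC.
At the standard offset (UTC+06:15), 21:45 UTC + 6h15m = 04:00 Mesarn Standard Time standard time (rolling into the next day, 15 April 2017).
The standard-time date in Mesarn Standard Time, 15 April 2017, does not fall between 16 April and 29 October, so daylight saving is not in effect and Mesarn Standard Time is at UTC+06:15.
21:45 UTC + 6h15m = 04:00 Mesarn Standard Time (rolling into the next day, 15 April 2017).

04:00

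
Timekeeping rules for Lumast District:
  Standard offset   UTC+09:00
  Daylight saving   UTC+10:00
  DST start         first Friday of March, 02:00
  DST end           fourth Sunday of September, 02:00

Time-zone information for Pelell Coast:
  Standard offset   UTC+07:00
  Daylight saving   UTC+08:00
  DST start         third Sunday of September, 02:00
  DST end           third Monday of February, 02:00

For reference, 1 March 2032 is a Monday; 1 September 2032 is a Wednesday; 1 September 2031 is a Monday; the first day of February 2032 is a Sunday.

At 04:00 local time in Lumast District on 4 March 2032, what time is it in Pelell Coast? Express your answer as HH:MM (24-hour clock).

02:00

1 March 2032 is a Monday, so the first Friday is March 5.
1 September 2032 is a Wednesday, so the first Sunday is September 5 and the fourth is September 26.
4 March 2032 is outside the daylight-saving period (5 March – 26 September), so Lumast District is on standard time, UTC+09:00.
04:00 Lumast District − 9h = 19:00 UTC (rolling into the previous day, 3 March 2032).
1 September 2031 is a Monday, so the first Sunday is September 7 and the third is September 21.
1 February 2032 is a Sunday, so the first Monday is February 2 and the third is February 16.
At the standard offset (UTC+07:00), 19:00 UTC + 7h = 02:00 Pelell Coast standard time (rolling into the next day, 4 March 2032).
Daylight saving runs 21 September 2031 – 16 February 2032; the standard-time date in Pelell Coast, 4 March 2032, is outside that window, so Pelell Coast is on standard time at UTC+07:00.
19:00 UTC + 7h = 02:00 Pelell Coast (rolling into the next day, 4 March 2032).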